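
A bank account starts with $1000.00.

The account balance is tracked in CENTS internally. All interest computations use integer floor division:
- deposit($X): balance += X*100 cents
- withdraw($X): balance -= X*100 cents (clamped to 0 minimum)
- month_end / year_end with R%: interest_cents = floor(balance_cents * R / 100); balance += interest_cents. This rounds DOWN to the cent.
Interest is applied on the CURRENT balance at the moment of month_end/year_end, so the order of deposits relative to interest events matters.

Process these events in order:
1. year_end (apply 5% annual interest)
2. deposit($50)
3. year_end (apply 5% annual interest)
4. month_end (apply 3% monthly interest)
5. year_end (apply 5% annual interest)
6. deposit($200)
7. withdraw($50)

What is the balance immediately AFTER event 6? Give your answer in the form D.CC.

Answer: 1449.13

Derivation:
After 1 (year_end (apply 5% annual interest)): balance=$1050.00 total_interest=$50.00
After 2 (deposit($50)): balance=$1100.00 total_interest=$50.00
After 3 (year_end (apply 5% annual interest)): balance=$1155.00 total_interest=$105.00
After 4 (month_end (apply 3% monthly interest)): balance=$1189.65 total_interest=$139.65
After 5 (year_end (apply 5% annual interest)): balance=$1249.13 total_interest=$199.13
After 6 (deposit($200)): balance=$1449.13 total_interest=$199.13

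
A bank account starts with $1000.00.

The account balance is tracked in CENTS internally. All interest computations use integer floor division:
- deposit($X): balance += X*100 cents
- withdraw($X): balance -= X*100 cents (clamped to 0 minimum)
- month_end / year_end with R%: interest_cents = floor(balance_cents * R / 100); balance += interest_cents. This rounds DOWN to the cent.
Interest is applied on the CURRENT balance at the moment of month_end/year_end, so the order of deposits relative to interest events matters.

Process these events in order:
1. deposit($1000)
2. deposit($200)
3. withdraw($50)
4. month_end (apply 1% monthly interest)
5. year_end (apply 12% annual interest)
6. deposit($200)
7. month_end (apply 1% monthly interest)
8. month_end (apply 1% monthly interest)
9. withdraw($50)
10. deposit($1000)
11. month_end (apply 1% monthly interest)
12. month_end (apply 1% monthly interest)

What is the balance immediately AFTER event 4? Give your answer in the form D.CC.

Answer: 2171.50

Derivation:
After 1 (deposit($1000)): balance=$2000.00 total_interest=$0.00
After 2 (deposit($200)): balance=$2200.00 total_interest=$0.00
After 3 (withdraw($50)): balance=$2150.00 total_interest=$0.00
After 4 (month_end (apply 1% monthly interest)): balance=$2171.50 total_interest=$21.50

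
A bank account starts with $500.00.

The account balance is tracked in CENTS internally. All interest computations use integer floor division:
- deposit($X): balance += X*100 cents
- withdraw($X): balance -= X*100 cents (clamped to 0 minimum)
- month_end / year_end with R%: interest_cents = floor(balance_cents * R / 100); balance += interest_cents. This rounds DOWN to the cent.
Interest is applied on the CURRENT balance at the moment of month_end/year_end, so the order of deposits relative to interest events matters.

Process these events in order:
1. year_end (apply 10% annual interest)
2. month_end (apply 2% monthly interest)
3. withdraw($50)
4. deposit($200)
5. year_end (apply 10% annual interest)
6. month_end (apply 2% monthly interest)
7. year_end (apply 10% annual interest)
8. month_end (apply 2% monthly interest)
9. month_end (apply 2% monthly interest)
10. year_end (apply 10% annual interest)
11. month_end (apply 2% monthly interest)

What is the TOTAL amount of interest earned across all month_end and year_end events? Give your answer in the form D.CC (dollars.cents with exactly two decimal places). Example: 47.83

Answer: 374.33

Derivation:
After 1 (year_end (apply 10% annual interest)): balance=$550.00 total_interest=$50.00
After 2 (month_end (apply 2% monthly interest)): balance=$561.00 total_interest=$61.00
After 3 (withdraw($50)): balance=$511.00 total_interest=$61.00
After 4 (deposit($200)): balance=$711.00 total_interest=$61.00
After 5 (year_end (apply 10% annual interest)): balance=$782.10 total_interest=$132.10
After 6 (month_end (apply 2% monthly interest)): balance=$797.74 total_interest=$147.74
After 7 (year_end (apply 10% annual interest)): balance=$877.51 total_interest=$227.51
After 8 (month_end (apply 2% monthly interest)): balance=$895.06 total_interest=$245.06
After 9 (month_end (apply 2% monthly interest)): balance=$912.96 total_interest=$262.96
After 10 (year_end (apply 10% annual interest)): balance=$1004.25 total_interest=$354.25
After 11 (month_end (apply 2% monthly interest)): balance=$1024.33 total_interest=$374.33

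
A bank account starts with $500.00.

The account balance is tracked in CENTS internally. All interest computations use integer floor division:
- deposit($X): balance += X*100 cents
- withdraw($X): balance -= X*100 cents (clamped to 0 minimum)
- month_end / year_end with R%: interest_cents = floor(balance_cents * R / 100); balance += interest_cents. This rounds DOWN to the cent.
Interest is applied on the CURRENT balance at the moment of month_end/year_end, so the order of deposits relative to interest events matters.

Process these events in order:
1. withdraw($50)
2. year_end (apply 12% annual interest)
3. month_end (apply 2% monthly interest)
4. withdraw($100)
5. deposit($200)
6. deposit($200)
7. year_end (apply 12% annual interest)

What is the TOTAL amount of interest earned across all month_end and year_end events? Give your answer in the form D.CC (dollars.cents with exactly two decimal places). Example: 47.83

Answer: 161.76

Derivation:
After 1 (withdraw($50)): balance=$450.00 total_interest=$0.00
After 2 (year_end (apply 12% annual interest)): balance=$504.00 total_interest=$54.00
After 3 (month_end (apply 2% monthly interest)): balance=$514.08 total_interest=$64.08
After 4 (withdraw($100)): balance=$414.08 total_interest=$64.08
After 5 (deposit($200)): balance=$614.08 total_interest=$64.08
After 6 (deposit($200)): balance=$814.08 total_interest=$64.08
After 7 (year_end (apply 12% annual interest)): balance=$911.76 total_interest=$161.76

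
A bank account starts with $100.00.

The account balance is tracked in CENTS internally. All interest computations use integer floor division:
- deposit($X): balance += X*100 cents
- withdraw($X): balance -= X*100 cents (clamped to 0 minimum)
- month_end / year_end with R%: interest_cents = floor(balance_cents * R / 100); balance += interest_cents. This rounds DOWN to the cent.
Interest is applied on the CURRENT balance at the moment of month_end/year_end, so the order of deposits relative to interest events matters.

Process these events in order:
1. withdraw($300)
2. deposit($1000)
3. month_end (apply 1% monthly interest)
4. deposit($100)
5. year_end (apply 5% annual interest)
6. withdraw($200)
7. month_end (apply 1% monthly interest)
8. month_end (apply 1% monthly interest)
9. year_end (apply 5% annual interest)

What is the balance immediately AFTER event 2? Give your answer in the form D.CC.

After 1 (withdraw($300)): balance=$0.00 total_interest=$0.00
After 2 (deposit($1000)): balance=$1000.00 total_interest=$0.00

Answer: 1000.00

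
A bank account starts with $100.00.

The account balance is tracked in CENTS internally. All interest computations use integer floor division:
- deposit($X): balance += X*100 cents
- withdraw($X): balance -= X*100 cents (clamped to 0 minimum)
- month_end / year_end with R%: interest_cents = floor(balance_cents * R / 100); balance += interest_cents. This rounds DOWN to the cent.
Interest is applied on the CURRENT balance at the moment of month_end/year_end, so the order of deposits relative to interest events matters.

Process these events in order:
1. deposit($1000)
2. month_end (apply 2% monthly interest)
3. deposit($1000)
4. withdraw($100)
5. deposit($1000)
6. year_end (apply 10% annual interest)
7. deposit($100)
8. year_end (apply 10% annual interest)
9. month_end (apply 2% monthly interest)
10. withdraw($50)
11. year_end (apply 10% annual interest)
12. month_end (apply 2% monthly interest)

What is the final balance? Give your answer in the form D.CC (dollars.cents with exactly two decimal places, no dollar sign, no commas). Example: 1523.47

After 1 (deposit($1000)): balance=$1100.00 total_interest=$0.00
After 2 (month_end (apply 2% monthly interest)): balance=$1122.00 total_interest=$22.00
After 3 (deposit($1000)): balance=$2122.00 total_interest=$22.00
After 4 (withdraw($100)): balance=$2022.00 total_interest=$22.00
After 5 (deposit($1000)): balance=$3022.00 total_interest=$22.00
After 6 (year_end (apply 10% annual interest)): balance=$3324.20 total_interest=$324.20
After 7 (deposit($100)): balance=$3424.20 total_interest=$324.20
After 8 (year_end (apply 10% annual interest)): balance=$3766.62 total_interest=$666.62
After 9 (month_end (apply 2% monthly interest)): balance=$3841.95 total_interest=$741.95
After 10 (withdraw($50)): balance=$3791.95 total_interest=$741.95
After 11 (year_end (apply 10% annual interest)): balance=$4171.14 total_interest=$1121.14
After 12 (month_end (apply 2% monthly interest)): balance=$4254.56 total_interest=$1204.56

Answer: 4254.56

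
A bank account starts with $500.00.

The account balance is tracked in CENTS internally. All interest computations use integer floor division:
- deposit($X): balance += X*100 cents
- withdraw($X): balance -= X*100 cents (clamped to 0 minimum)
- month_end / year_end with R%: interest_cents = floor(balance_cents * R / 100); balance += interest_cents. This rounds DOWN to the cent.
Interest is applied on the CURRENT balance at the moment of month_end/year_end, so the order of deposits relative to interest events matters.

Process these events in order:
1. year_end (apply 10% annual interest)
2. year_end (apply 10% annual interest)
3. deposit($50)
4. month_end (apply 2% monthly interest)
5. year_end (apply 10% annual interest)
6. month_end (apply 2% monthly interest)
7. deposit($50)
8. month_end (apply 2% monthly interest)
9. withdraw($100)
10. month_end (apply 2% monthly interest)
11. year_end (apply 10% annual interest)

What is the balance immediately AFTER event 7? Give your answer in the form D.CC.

Answer: 799.60

Derivation:
After 1 (year_end (apply 10% annual interest)): balance=$550.00 total_interest=$50.00
After 2 (year_end (apply 10% annual interest)): balance=$605.00 total_interest=$105.00
After 3 (deposit($50)): balance=$655.00 total_interest=$105.00
After 4 (month_end (apply 2% monthly interest)): balance=$668.10 total_interest=$118.10
After 5 (year_end (apply 10% annual interest)): balance=$734.91 total_interest=$184.91
After 6 (month_end (apply 2% monthly interest)): balance=$749.60 total_interest=$199.60
After 7 (deposit($50)): balance=$799.60 total_interest=$199.60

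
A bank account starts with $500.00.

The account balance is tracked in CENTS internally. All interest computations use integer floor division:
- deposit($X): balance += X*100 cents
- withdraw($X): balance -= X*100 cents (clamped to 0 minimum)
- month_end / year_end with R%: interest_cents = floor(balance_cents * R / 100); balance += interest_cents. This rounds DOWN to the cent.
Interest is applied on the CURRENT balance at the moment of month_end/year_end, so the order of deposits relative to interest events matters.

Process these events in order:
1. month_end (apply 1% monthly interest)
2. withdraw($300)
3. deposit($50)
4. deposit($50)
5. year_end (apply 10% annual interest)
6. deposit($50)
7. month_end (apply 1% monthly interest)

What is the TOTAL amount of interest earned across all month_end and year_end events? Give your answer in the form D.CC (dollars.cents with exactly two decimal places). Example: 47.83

After 1 (month_end (apply 1% monthly interest)): balance=$505.00 total_interest=$5.00
After 2 (withdraw($300)): balance=$205.00 total_interest=$5.00
After 3 (deposit($50)): balance=$255.00 total_interest=$5.00
After 4 (deposit($50)): balance=$305.00 total_interest=$5.00
After 5 (year_end (apply 10% annual interest)): balance=$335.50 total_interest=$35.50
After 6 (deposit($50)): balance=$385.50 total_interest=$35.50
After 7 (month_end (apply 1% monthly interest)): balance=$389.35 total_interest=$39.35

Answer: 39.35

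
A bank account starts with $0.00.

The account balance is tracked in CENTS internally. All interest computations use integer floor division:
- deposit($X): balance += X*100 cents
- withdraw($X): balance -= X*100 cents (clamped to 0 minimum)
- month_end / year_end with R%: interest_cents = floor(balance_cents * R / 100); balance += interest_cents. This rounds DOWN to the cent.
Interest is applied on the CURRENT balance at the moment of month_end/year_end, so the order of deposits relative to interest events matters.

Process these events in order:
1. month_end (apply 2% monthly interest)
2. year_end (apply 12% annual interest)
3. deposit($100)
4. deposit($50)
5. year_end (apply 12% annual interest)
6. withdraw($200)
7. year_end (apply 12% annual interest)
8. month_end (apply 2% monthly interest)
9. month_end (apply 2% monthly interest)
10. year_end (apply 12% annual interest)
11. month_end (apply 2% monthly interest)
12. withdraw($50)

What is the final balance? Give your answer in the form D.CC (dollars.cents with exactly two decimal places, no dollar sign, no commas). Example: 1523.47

Answer: 0.00

Derivation:
After 1 (month_end (apply 2% monthly interest)): balance=$0.00 total_interest=$0.00
After 2 (year_end (apply 12% annual interest)): balance=$0.00 total_interest=$0.00
After 3 (deposit($100)): balance=$100.00 total_interest=$0.00
After 4 (deposit($50)): balance=$150.00 total_interest=$0.00
After 5 (year_end (apply 12% annual interest)): balance=$168.00 total_interest=$18.00
After 6 (withdraw($200)): balance=$0.00 total_interest=$18.00
After 7 (year_end (apply 12% annual interest)): balance=$0.00 total_interest=$18.00
After 8 (month_end (apply 2% monthly interest)): balance=$0.00 total_interest=$18.00
After 9 (month_end (apply 2% monthly interest)): balance=$0.00 total_interest=$18.00
After 10 (year_end (apply 12% annual interest)): balance=$0.00 total_interest=$18.00
After 11 (month_end (apply 2% monthly interest)): balance=$0.00 total_interest=$18.00
After 12 (withdraw($50)): balance=$0.00 total_interest=$18.00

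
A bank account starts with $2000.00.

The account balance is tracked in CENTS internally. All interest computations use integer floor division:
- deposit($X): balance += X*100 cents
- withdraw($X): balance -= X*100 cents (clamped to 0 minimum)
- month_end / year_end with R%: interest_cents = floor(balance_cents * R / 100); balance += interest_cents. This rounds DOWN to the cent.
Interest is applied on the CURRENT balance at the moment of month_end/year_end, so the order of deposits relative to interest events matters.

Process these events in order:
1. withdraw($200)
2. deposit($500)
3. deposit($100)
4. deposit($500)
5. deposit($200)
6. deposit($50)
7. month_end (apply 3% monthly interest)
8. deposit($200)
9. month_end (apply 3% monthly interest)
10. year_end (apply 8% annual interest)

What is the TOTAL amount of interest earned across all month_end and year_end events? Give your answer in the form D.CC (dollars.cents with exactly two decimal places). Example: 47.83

Answer: 481.65

Derivation:
After 1 (withdraw($200)): balance=$1800.00 total_interest=$0.00
After 2 (deposit($500)): balance=$2300.00 total_interest=$0.00
After 3 (deposit($100)): balance=$2400.00 total_interest=$0.00
After 4 (deposit($500)): balance=$2900.00 total_interest=$0.00
After 5 (deposit($200)): balance=$3100.00 total_interest=$0.00
After 6 (deposit($50)): balance=$3150.00 total_interest=$0.00
After 7 (month_end (apply 3% monthly interest)): balance=$3244.50 total_interest=$94.50
After 8 (deposit($200)): balance=$3444.50 total_interest=$94.50
After 9 (month_end (apply 3% monthly interest)): balance=$3547.83 total_interest=$197.83
After 10 (year_end (apply 8% annual interest)): balance=$3831.65 total_interest=$481.65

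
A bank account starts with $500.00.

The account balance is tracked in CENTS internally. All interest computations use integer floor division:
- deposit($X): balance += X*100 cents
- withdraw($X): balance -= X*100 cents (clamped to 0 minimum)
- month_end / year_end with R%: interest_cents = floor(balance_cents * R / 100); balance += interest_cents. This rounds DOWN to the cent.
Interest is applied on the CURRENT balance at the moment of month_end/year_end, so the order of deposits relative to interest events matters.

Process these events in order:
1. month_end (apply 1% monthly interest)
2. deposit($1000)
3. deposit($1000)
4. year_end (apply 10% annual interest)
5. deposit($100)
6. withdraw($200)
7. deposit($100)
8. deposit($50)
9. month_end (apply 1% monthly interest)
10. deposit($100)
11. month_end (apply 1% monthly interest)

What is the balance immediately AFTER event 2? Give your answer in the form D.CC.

After 1 (month_end (apply 1% monthly interest)): balance=$505.00 total_interest=$5.00
After 2 (deposit($1000)): balance=$1505.00 total_interest=$5.00

Answer: 1505.00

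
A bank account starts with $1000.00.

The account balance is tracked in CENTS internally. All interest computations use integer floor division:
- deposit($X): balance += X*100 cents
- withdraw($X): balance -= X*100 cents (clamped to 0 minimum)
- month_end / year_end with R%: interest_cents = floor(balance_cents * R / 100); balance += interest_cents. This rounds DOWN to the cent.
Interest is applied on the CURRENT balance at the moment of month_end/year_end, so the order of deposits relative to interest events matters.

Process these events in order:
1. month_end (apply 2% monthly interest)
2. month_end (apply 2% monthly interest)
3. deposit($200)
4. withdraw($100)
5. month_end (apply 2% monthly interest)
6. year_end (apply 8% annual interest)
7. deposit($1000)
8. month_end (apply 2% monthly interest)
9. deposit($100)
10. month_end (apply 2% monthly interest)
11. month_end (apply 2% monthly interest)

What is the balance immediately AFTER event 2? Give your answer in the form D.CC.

After 1 (month_end (apply 2% monthly interest)): balance=$1020.00 total_interest=$20.00
After 2 (month_end (apply 2% monthly interest)): balance=$1040.40 total_interest=$40.40

Answer: 1040.40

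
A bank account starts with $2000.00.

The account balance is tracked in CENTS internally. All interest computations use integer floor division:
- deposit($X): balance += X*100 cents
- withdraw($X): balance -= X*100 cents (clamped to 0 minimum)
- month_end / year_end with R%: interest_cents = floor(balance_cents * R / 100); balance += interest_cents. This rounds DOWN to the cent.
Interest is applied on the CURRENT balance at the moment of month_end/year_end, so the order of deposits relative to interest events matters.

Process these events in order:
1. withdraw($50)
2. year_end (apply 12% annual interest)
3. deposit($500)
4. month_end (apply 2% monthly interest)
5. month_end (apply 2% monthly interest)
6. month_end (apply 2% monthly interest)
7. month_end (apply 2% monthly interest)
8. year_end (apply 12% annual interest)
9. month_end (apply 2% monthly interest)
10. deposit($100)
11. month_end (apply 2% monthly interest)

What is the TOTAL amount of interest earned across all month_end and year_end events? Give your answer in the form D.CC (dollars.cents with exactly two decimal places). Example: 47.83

Answer: 937.29

Derivation:
After 1 (withdraw($50)): balance=$1950.00 total_interest=$0.00
After 2 (year_end (apply 12% annual interest)): balance=$2184.00 total_interest=$234.00
After 3 (deposit($500)): balance=$2684.00 total_interest=$234.00
After 4 (month_end (apply 2% monthly interest)): balance=$2737.68 total_interest=$287.68
After 5 (month_end (apply 2% monthly interest)): balance=$2792.43 total_interest=$342.43
After 6 (month_end (apply 2% monthly interest)): balance=$2848.27 total_interest=$398.27
After 7 (month_end (apply 2% monthly interest)): balance=$2905.23 total_interest=$455.23
After 8 (year_end (apply 12% annual interest)): balance=$3253.85 total_interest=$803.85
After 9 (month_end (apply 2% monthly interest)): balance=$3318.92 total_interest=$868.92
After 10 (deposit($100)): balance=$3418.92 total_interest=$868.92
After 11 (month_end (apply 2% monthly interest)): balance=$3487.29 total_interest=$937.29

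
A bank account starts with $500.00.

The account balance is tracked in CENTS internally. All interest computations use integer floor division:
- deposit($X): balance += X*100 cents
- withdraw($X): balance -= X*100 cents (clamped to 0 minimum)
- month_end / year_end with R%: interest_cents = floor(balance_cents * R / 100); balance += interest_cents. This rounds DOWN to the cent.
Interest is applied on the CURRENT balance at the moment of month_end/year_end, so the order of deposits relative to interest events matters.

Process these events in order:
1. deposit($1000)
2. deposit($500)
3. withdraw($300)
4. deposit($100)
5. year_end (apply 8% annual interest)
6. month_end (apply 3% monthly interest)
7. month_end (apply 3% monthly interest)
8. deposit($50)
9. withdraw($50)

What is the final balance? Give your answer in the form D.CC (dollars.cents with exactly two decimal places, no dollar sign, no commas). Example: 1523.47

After 1 (deposit($1000)): balance=$1500.00 total_interest=$0.00
After 2 (deposit($500)): balance=$2000.00 total_interest=$0.00
After 3 (withdraw($300)): balance=$1700.00 total_interest=$0.00
After 4 (deposit($100)): balance=$1800.00 total_interest=$0.00
After 5 (year_end (apply 8% annual interest)): balance=$1944.00 total_interest=$144.00
After 6 (month_end (apply 3% monthly interest)): balance=$2002.32 total_interest=$202.32
After 7 (month_end (apply 3% monthly interest)): balance=$2062.38 total_interest=$262.38
After 8 (deposit($50)): balance=$2112.38 total_interest=$262.38
After 9 (withdraw($50)): balance=$2062.38 total_interest=$262.38

Answer: 2062.38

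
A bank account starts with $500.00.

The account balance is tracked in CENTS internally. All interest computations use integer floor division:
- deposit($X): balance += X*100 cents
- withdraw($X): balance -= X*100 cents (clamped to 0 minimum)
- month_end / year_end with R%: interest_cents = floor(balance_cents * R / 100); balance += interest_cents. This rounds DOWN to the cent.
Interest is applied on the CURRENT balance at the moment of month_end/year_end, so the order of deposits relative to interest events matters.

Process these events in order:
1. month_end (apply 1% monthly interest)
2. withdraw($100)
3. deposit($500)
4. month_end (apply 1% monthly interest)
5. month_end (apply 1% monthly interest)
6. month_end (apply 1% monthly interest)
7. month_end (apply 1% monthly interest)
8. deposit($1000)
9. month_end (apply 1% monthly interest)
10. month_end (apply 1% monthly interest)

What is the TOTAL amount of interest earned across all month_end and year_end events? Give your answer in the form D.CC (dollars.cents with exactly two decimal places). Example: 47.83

After 1 (month_end (apply 1% monthly interest)): balance=$505.00 total_interest=$5.00
After 2 (withdraw($100)): balance=$405.00 total_interest=$5.00
After 3 (deposit($500)): balance=$905.00 total_interest=$5.00
After 4 (month_end (apply 1% monthly interest)): balance=$914.05 total_interest=$14.05
After 5 (month_end (apply 1% monthly interest)): balance=$923.19 total_interest=$23.19
After 6 (month_end (apply 1% monthly interest)): balance=$932.42 total_interest=$32.42
After 7 (month_end (apply 1% monthly interest)): balance=$941.74 total_interest=$41.74
After 8 (deposit($1000)): balance=$1941.74 total_interest=$41.74
After 9 (month_end (apply 1% monthly interest)): balance=$1961.15 total_interest=$61.15
After 10 (month_end (apply 1% monthly interest)): balance=$1980.76 total_interest=$80.76

Answer: 80.76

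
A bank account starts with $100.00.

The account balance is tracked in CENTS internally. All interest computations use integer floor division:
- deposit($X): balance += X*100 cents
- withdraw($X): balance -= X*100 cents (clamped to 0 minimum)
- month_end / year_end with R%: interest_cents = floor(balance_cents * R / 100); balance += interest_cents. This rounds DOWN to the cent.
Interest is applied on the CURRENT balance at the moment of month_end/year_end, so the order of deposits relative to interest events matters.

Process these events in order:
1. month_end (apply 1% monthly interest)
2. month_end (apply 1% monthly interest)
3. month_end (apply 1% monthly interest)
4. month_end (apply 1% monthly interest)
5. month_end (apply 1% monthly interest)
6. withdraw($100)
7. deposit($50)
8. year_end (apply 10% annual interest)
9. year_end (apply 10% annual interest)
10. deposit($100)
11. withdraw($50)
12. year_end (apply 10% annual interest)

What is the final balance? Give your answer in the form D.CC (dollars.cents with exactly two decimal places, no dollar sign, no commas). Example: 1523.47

Answer: 128.33

Derivation:
After 1 (month_end (apply 1% monthly interest)): balance=$101.00 total_interest=$1.00
After 2 (month_end (apply 1% monthly interest)): balance=$102.01 total_interest=$2.01
After 3 (month_end (apply 1% monthly interest)): balance=$103.03 total_interest=$3.03
After 4 (month_end (apply 1% monthly interest)): balance=$104.06 total_interest=$4.06
After 5 (month_end (apply 1% monthly interest)): balance=$105.10 total_interest=$5.10
After 6 (withdraw($100)): balance=$5.10 total_interest=$5.10
After 7 (deposit($50)): balance=$55.10 total_interest=$5.10
After 8 (year_end (apply 10% annual interest)): balance=$60.61 total_interest=$10.61
After 9 (year_end (apply 10% annual interest)): balance=$66.67 total_interest=$16.67
After 10 (deposit($100)): balance=$166.67 total_interest=$16.67
After 11 (withdraw($50)): balance=$116.67 total_interest=$16.67
After 12 (year_end (apply 10% annual interest)): balance=$128.33 total_interest=$28.33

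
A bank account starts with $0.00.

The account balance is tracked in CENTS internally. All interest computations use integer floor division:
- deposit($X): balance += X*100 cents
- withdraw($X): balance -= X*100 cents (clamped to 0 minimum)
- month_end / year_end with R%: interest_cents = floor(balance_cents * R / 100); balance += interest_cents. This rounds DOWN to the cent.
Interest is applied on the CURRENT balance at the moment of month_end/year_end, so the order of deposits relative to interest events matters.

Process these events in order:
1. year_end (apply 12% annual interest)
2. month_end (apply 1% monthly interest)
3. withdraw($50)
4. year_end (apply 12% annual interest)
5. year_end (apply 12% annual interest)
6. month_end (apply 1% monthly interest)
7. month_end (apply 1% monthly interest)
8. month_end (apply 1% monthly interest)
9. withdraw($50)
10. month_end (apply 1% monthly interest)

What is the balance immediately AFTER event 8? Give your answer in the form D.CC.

After 1 (year_end (apply 12% annual interest)): balance=$0.00 total_interest=$0.00
After 2 (month_end (apply 1% monthly interest)): balance=$0.00 total_interest=$0.00
After 3 (withdraw($50)): balance=$0.00 total_interest=$0.00
After 4 (year_end (apply 12% annual interest)): balance=$0.00 total_interest=$0.00
After 5 (year_end (apply 12% annual interest)): balance=$0.00 total_interest=$0.00
After 6 (month_end (apply 1% monthly interest)): balance=$0.00 total_interest=$0.00
After 7 (month_end (apply 1% monthly interest)): balance=$0.00 total_interest=$0.00
After 8 (month_end (apply 1% monthly interest)): balance=$0.00 total_interest=$0.00

Answer: 0.00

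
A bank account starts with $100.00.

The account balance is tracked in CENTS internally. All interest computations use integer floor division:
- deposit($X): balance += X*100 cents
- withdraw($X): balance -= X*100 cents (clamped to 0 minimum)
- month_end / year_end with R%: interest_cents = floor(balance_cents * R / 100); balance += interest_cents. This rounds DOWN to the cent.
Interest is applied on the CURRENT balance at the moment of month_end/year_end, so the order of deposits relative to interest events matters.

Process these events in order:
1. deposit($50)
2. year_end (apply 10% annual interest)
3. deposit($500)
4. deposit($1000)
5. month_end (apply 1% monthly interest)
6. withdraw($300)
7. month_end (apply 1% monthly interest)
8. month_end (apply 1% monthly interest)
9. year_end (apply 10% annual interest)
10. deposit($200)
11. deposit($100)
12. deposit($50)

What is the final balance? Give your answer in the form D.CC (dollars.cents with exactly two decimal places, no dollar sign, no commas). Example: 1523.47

After 1 (deposit($50)): balance=$150.00 total_interest=$0.00
After 2 (year_end (apply 10% annual interest)): balance=$165.00 total_interest=$15.00
After 3 (deposit($500)): balance=$665.00 total_interest=$15.00
After 4 (deposit($1000)): balance=$1665.00 total_interest=$15.00
After 5 (month_end (apply 1% monthly interest)): balance=$1681.65 total_interest=$31.65
After 6 (withdraw($300)): balance=$1381.65 total_interest=$31.65
After 7 (month_end (apply 1% monthly interest)): balance=$1395.46 total_interest=$45.46
After 8 (month_end (apply 1% monthly interest)): balance=$1409.41 total_interest=$59.41
After 9 (year_end (apply 10% annual interest)): balance=$1550.35 total_interest=$200.35
After 10 (deposit($200)): balance=$1750.35 total_interest=$200.35
After 11 (deposit($100)): balance=$1850.35 total_interest=$200.35
After 12 (deposit($50)): balance=$1900.35 total_interest=$200.35

Answer: 1900.35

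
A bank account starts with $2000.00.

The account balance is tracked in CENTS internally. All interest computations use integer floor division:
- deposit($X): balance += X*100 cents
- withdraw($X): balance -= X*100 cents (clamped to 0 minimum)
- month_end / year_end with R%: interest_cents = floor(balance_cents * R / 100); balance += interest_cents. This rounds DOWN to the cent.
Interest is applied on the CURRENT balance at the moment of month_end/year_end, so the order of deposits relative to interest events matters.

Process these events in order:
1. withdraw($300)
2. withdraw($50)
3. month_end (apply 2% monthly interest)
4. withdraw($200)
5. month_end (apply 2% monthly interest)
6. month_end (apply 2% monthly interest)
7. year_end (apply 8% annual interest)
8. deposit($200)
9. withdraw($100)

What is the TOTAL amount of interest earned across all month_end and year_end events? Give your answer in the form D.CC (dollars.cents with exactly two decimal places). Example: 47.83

After 1 (withdraw($300)): balance=$1700.00 total_interest=$0.00
After 2 (withdraw($50)): balance=$1650.00 total_interest=$0.00
After 3 (month_end (apply 2% monthly interest)): balance=$1683.00 total_interest=$33.00
After 4 (withdraw($200)): balance=$1483.00 total_interest=$33.00
After 5 (month_end (apply 2% monthly interest)): balance=$1512.66 total_interest=$62.66
After 6 (month_end (apply 2% monthly interest)): balance=$1542.91 total_interest=$92.91
After 7 (year_end (apply 8% annual interest)): balance=$1666.34 total_interest=$216.34
After 8 (deposit($200)): balance=$1866.34 total_interest=$216.34
After 9 (withdraw($100)): balance=$1766.34 total_interest=$216.34

Answer: 216.34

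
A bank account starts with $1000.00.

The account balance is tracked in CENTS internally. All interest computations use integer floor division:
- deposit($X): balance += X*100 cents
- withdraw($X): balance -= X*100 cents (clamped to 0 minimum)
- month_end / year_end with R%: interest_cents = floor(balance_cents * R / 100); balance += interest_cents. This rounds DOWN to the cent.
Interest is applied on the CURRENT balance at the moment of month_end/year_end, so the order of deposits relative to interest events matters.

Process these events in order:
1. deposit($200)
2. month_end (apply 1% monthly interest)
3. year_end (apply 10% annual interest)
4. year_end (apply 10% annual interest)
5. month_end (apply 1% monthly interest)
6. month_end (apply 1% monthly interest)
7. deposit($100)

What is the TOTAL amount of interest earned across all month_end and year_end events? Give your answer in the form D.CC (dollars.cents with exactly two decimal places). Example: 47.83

Answer: 295.99

Derivation:
After 1 (deposit($200)): balance=$1200.00 total_interest=$0.00
After 2 (month_end (apply 1% monthly interest)): balance=$1212.00 total_interest=$12.00
After 3 (year_end (apply 10% annual interest)): balance=$1333.20 total_interest=$133.20
After 4 (year_end (apply 10% annual interest)): balance=$1466.52 total_interest=$266.52
After 5 (month_end (apply 1% monthly interest)): balance=$1481.18 total_interest=$281.18
After 6 (month_end (apply 1% monthly interest)): balance=$1495.99 total_interest=$295.99
After 7 (deposit($100)): balance=$1595.99 total_interest=$295.99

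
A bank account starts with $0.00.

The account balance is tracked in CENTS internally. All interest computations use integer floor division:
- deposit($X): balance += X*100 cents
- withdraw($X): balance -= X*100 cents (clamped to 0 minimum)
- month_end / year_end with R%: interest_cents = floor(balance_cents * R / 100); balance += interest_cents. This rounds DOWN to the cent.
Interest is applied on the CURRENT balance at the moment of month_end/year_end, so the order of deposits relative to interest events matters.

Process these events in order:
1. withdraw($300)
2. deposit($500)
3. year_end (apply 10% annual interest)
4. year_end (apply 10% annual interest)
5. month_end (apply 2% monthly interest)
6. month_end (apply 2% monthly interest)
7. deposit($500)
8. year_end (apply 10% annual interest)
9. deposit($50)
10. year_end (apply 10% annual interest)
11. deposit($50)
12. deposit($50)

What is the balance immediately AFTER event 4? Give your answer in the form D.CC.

Answer: 605.00

Derivation:
After 1 (withdraw($300)): balance=$0.00 total_interest=$0.00
After 2 (deposit($500)): balance=$500.00 total_interest=$0.00
After 3 (year_end (apply 10% annual interest)): balance=$550.00 total_interest=$50.00
After 4 (year_end (apply 10% annual interest)): balance=$605.00 total_interest=$105.00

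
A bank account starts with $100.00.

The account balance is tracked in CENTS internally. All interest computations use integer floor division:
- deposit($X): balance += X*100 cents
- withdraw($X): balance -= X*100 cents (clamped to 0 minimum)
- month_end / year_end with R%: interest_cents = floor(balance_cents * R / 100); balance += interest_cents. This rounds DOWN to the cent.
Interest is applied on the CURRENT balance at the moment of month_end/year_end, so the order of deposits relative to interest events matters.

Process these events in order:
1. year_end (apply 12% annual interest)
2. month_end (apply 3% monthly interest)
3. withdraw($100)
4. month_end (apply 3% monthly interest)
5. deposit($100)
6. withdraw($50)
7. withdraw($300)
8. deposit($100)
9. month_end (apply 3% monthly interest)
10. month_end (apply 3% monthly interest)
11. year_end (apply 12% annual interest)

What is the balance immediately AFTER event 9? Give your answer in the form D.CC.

After 1 (year_end (apply 12% annual interest)): balance=$112.00 total_interest=$12.00
After 2 (month_end (apply 3% monthly interest)): balance=$115.36 total_interest=$15.36
After 3 (withdraw($100)): balance=$15.36 total_interest=$15.36
After 4 (month_end (apply 3% monthly interest)): balance=$15.82 total_interest=$15.82
After 5 (deposit($100)): balance=$115.82 total_interest=$15.82
After 6 (withdraw($50)): balance=$65.82 total_interest=$15.82
After 7 (withdraw($300)): balance=$0.00 total_interest=$15.82
After 8 (deposit($100)): balance=$100.00 total_interest=$15.82
After 9 (month_end (apply 3% monthly interest)): balance=$103.00 total_interest=$18.82

Answer: 103.00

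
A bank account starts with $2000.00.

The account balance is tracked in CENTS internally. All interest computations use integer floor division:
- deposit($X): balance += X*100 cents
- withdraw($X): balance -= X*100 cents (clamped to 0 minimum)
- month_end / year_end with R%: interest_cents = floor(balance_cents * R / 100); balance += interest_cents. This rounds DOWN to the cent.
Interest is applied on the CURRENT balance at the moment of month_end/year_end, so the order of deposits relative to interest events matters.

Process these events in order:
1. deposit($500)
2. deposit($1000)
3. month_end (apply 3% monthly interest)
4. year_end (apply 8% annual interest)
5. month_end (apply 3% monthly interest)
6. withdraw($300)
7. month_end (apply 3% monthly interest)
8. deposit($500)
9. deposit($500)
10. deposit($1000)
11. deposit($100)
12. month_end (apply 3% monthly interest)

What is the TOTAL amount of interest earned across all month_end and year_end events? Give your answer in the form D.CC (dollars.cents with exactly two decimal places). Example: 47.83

After 1 (deposit($500)): balance=$2500.00 total_interest=$0.00
After 2 (deposit($1000)): balance=$3500.00 total_interest=$0.00
After 3 (month_end (apply 3% monthly interest)): balance=$3605.00 total_interest=$105.00
After 4 (year_end (apply 8% annual interest)): balance=$3893.40 total_interest=$393.40
After 5 (month_end (apply 3% monthly interest)): balance=$4010.20 total_interest=$510.20
After 6 (withdraw($300)): balance=$3710.20 total_interest=$510.20
After 7 (month_end (apply 3% monthly interest)): balance=$3821.50 total_interest=$621.50
After 8 (deposit($500)): balance=$4321.50 total_interest=$621.50
After 9 (deposit($500)): balance=$4821.50 total_interest=$621.50
After 10 (deposit($1000)): balance=$5821.50 total_interest=$621.50
After 11 (deposit($100)): balance=$5921.50 total_interest=$621.50
After 12 (month_end (apply 3% monthly interest)): balance=$6099.14 total_interest=$799.14

Answer: 799.14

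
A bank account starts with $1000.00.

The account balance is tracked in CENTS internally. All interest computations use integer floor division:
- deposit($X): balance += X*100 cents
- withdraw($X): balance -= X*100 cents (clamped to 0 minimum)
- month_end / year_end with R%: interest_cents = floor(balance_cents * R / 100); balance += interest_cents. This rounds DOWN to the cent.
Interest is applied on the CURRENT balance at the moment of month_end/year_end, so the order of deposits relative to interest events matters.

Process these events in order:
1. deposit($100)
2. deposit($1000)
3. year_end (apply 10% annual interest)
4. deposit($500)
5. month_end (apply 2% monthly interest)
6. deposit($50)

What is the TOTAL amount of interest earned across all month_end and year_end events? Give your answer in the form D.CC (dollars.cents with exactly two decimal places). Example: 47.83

After 1 (deposit($100)): balance=$1100.00 total_interest=$0.00
After 2 (deposit($1000)): balance=$2100.00 total_interest=$0.00
After 3 (year_end (apply 10% annual interest)): balance=$2310.00 total_interest=$210.00
After 4 (deposit($500)): balance=$2810.00 total_interest=$210.00
After 5 (month_end (apply 2% monthly interest)): balance=$2866.20 total_interest=$266.20
After 6 (deposit($50)): balance=$2916.20 total_interest=$266.20

Answer: 266.20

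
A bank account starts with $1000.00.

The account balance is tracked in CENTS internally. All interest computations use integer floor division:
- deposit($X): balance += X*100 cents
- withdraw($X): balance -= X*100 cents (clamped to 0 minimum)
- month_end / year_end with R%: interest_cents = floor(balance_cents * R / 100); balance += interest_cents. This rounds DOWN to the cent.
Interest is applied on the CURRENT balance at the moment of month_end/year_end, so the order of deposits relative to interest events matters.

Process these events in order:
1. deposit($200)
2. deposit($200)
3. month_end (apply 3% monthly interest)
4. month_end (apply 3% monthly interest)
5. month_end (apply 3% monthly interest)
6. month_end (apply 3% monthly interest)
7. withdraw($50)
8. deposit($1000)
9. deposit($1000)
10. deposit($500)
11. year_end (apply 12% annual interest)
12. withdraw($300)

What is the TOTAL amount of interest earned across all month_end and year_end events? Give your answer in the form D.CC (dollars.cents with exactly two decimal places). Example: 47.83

After 1 (deposit($200)): balance=$1200.00 total_interest=$0.00
After 2 (deposit($200)): balance=$1400.00 total_interest=$0.00
After 3 (month_end (apply 3% monthly interest)): balance=$1442.00 total_interest=$42.00
After 4 (month_end (apply 3% monthly interest)): balance=$1485.26 total_interest=$85.26
After 5 (month_end (apply 3% monthly interest)): balance=$1529.81 total_interest=$129.81
After 6 (month_end (apply 3% monthly interest)): balance=$1575.70 total_interest=$175.70
After 7 (withdraw($50)): balance=$1525.70 total_interest=$175.70
After 8 (deposit($1000)): balance=$2525.70 total_interest=$175.70
After 9 (deposit($1000)): balance=$3525.70 total_interest=$175.70
After 10 (deposit($500)): balance=$4025.70 total_interest=$175.70
After 11 (year_end (apply 12% annual interest)): balance=$4508.78 total_interest=$658.78
After 12 (withdraw($300)): balance=$4208.78 total_interest=$658.78

Answer: 658.78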